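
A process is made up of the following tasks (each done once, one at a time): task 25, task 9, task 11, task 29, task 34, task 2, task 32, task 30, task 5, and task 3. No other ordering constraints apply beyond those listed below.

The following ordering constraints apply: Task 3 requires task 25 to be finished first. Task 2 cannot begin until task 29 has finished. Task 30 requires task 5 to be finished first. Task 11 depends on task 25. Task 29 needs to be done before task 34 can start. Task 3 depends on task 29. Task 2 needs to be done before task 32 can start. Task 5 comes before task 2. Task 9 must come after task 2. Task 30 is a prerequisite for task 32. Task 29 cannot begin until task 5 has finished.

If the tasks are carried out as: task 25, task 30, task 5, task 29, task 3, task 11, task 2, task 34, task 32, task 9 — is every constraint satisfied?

Here task 5 comes after task 30.
Since task 5 is required before task 30, the ordering is invalid.

No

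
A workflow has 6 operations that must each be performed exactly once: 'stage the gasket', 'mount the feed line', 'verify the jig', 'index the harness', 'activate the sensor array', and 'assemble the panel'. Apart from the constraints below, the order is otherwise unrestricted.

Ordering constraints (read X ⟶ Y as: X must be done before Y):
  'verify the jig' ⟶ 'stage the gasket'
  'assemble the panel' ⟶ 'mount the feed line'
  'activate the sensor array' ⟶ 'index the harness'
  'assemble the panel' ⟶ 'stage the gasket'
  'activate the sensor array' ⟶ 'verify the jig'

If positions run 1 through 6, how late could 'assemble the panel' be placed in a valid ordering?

Following every chain forward from 'assemble the panel', the operations that must come later are 'stage the gasket', 'mount the feed line' — 2 of them.
So at least 2 operations follow 'assemble the panel', putting 'assemble the panel' no later than position 4. That position is achievable by scheduling everything else first.

4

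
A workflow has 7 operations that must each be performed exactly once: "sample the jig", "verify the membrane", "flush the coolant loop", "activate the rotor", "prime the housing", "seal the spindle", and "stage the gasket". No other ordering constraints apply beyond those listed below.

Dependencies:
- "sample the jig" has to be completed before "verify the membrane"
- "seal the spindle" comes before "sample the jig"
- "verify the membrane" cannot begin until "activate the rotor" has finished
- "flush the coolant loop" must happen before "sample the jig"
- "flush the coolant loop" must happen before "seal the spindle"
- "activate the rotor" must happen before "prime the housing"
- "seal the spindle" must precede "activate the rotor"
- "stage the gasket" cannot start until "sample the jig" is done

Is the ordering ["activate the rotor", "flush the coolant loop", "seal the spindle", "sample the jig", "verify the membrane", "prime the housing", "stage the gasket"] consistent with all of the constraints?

No

In the proposed order, "activate the rotor" appears before "seal the spindle".
Since "seal the spindle" is required before "activate the rotor", the ordering is invalid.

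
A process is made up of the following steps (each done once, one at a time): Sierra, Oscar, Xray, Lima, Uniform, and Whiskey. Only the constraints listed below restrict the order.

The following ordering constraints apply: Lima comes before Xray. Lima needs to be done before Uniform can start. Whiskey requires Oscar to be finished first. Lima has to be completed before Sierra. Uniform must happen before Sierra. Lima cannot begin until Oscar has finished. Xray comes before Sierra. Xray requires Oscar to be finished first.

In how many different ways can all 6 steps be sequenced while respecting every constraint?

10

Only Oscar has no prerequisites, so it must go first.
Enumerating by repeatedly choosing an available step (one whose prerequisites are all placed) gives 10 distinct complete orderings.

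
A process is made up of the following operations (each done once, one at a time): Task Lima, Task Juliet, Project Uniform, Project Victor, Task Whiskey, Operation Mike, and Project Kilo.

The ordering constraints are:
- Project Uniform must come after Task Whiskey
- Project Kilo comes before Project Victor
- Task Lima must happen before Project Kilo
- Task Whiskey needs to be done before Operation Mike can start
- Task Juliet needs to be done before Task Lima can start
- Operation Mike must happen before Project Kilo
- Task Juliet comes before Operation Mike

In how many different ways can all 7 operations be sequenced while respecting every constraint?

2 operations have no prerequisites (Task Juliet, Task Whiskey), so any of them could come first.
Enumerating by repeatedly choosing an available operation (one whose prerequisites are all placed) gives 26 distinct complete orderings.

26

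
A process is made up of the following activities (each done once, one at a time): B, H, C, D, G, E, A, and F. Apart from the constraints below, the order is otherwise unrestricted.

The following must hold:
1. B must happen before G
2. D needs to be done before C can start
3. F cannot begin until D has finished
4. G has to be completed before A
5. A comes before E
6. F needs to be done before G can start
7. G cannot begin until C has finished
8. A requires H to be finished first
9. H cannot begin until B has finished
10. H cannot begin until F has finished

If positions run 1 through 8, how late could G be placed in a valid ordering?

6

The activities that are forced after G, directly or by a chain of constraints, are E, A. That's 2 activities.
So at least 2 activities follow G, putting G no later than position 6. That position is achievable by scheduling everything else first.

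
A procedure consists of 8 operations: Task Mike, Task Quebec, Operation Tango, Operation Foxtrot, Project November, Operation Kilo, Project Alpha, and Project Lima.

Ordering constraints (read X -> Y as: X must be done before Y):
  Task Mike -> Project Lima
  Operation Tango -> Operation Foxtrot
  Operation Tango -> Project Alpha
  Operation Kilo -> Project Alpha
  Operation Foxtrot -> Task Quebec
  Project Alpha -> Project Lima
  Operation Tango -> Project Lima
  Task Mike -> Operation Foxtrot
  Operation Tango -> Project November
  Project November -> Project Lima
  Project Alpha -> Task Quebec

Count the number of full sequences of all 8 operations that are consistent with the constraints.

173

The operations with no prerequisites are Task Mike, Operation Tango, Operation Kilo; any of them can be placed first.
Counting all ways to extend the partial order to a total order gives 173.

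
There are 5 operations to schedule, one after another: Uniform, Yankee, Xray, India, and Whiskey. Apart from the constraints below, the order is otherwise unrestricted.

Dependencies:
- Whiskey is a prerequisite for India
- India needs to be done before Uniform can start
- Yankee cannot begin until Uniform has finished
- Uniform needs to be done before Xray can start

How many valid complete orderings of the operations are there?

Whiskey is the only operation with nothing required before it, so every ordering starts there.
Enumerating by repeatedly choosing an available operation (one whose prerequisites are all placed) gives 2 distinct complete orderings.

2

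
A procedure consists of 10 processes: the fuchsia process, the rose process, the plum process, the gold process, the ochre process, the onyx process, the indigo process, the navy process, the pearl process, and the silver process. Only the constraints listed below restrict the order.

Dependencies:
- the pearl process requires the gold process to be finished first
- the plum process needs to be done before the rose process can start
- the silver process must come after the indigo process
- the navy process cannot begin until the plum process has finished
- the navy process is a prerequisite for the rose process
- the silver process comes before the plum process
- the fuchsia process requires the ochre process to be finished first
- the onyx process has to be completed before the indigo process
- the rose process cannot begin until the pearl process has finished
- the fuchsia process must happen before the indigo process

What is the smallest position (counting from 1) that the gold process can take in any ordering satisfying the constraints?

No constraint forces any other process before the gold process, so it can be placed first.

1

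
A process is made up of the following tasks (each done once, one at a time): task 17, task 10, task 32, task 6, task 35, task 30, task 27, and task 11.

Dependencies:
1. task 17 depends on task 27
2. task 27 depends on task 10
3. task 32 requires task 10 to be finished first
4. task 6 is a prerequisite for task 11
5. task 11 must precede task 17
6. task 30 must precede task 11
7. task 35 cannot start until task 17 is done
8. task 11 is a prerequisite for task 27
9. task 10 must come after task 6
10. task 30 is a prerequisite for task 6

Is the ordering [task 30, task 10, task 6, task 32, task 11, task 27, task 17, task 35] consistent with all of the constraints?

No

Here task 6 comes after task 10.
That contradicts the constraint that task 6 must precede task 10.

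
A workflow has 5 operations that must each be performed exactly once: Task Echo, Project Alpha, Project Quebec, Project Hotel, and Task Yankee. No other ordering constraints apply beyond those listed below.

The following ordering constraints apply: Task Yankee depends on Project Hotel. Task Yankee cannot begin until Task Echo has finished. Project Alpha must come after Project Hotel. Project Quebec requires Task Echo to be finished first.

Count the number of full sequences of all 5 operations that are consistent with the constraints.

16

2 operations have no prerequisites (Task Echo, Project Hotel), so any of them could come first.
Systematically extending each partial ordering one operation at a time and counting, there are 16 complete orderings.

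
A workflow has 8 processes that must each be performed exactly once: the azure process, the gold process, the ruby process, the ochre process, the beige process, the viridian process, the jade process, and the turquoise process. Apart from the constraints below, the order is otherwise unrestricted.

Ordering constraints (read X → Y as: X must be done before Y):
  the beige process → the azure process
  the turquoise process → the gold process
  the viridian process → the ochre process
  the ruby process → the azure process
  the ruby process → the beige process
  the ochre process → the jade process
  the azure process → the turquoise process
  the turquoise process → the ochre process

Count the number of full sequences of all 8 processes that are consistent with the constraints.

The processes with no prerequisites are the ruby process, the viridian process; any of them can be placed first.
Enumerating by repeatedly choosing an available process (one whose prerequisites are all placed) gives 16 distinct complete orderings.

16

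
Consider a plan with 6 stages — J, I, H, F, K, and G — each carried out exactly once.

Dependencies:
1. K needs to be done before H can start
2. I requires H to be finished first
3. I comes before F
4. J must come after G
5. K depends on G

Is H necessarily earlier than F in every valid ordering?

Tracing the constraints gives a chain: H → I → F.
So H must precede F in any valid ordering.

Yes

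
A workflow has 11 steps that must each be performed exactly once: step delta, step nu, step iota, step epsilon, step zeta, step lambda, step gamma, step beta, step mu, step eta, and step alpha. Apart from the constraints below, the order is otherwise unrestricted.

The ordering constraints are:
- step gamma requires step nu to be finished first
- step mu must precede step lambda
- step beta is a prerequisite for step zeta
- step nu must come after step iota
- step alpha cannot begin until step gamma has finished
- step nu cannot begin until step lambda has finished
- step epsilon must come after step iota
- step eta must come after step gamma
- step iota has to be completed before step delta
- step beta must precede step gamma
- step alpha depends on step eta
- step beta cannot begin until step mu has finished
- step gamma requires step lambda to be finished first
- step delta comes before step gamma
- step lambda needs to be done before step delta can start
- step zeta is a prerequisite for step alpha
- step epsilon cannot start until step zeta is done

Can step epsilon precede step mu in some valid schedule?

There is a dependency chain step mu → step beta → step zeta → step epsilon, so step epsilon always comes after step mu.
So no valid ordering can have step epsilon before step mu.

No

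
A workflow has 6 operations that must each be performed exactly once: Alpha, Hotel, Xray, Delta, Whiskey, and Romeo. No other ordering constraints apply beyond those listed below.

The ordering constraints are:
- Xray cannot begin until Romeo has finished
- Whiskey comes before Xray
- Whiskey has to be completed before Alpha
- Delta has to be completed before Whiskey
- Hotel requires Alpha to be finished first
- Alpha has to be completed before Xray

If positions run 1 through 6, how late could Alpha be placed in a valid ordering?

The operations that are forced after Alpha, directly or by a chain of constraints, are Hotel, Xray. That's 2 operations.
So at least 2 operations follow Alpha, putting Alpha no later than position 4. That position is achievable by scheduling everything else first.

4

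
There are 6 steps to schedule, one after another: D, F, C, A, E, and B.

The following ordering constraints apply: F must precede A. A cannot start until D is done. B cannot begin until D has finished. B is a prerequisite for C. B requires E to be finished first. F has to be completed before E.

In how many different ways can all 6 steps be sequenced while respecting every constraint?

11

2 steps have no prerequisites (D, F), so any of them could come first.
Systematically extending each partial ordering one step at a time and counting, there are 11 complete orderings.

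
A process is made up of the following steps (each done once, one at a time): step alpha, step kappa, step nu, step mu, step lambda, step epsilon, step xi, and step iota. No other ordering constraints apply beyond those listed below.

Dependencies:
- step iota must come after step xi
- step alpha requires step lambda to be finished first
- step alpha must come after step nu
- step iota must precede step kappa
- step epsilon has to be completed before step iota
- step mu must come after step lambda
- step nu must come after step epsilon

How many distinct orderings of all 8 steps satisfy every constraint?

The steps with no prerequisites are step lambda, step epsilon, step xi; any of them can be placed first.
Systematically extending each partial ordering one step at a time and counting, there are 398 complete orderings.

398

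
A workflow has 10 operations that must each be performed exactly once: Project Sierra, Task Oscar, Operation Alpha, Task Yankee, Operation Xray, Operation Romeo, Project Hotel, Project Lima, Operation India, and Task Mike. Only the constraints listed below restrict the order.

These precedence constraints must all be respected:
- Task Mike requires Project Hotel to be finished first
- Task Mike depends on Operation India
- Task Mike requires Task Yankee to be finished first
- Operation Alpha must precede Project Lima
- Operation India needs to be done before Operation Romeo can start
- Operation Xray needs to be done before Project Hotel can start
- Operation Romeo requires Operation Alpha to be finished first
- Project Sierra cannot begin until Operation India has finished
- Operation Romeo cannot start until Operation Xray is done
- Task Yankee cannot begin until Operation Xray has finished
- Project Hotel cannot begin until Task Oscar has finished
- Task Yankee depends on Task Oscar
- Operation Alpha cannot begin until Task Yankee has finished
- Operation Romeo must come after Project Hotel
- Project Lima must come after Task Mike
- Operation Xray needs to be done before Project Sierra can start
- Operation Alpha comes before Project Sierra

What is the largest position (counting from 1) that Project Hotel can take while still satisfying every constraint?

The operations that are forced after Project Hotel, directly or by a chain of constraints, are Operation Romeo, Project Lima, Task Mike. That's 3 operations.
So at least 3 operations follow Project Hotel, putting Project Hotel no later than position 7. That position is achievable by scheduling everything else first.

7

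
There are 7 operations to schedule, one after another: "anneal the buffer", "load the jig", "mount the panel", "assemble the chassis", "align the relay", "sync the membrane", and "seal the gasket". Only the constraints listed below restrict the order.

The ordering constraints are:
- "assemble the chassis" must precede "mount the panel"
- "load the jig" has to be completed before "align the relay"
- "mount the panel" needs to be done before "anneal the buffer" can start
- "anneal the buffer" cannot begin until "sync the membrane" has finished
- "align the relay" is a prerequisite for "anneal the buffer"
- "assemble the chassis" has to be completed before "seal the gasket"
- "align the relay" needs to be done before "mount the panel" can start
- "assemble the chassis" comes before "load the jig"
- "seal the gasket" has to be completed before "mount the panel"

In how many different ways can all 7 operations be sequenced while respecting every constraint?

18

2 operations have no prerequisites ("assemble the chassis", "sync the membrane"), so any of them could come first.
Enumerating by repeatedly choosing an available operation (one whose prerequisites are all placed) gives 18 distinct complete orderings.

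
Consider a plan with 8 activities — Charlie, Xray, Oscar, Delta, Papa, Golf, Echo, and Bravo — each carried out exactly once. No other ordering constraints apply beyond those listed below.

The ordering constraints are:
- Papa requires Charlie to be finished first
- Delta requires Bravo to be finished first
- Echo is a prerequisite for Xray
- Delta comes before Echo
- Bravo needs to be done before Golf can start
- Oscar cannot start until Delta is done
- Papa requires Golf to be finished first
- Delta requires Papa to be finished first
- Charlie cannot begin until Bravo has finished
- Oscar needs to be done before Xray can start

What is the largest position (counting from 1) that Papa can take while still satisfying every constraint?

4

The activities that are forced after Papa, directly or by a chain of constraints, are Xray, Oscar, Delta, Echo. That's 4 activities.
With 4 mandatory successors out of 8 activities total, the latest slot for Papa is 8−4 = 4, and it's reachable by doing all non-successors before Papa.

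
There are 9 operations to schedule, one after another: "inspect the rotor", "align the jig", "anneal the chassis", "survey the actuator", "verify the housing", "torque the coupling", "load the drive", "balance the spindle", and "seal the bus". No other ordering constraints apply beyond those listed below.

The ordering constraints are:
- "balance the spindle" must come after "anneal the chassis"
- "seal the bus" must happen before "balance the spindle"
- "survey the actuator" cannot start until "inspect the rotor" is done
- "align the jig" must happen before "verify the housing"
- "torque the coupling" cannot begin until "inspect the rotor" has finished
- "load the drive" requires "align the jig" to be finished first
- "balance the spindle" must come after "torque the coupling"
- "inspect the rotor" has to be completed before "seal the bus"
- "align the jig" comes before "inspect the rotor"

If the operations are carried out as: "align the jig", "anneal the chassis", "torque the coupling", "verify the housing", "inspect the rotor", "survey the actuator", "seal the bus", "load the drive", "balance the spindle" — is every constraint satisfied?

In the proposed order, "torque the coupling" appears before "inspect the rotor".
That contradicts the constraint that "inspect the rotor" must precede "torque the coupling".

No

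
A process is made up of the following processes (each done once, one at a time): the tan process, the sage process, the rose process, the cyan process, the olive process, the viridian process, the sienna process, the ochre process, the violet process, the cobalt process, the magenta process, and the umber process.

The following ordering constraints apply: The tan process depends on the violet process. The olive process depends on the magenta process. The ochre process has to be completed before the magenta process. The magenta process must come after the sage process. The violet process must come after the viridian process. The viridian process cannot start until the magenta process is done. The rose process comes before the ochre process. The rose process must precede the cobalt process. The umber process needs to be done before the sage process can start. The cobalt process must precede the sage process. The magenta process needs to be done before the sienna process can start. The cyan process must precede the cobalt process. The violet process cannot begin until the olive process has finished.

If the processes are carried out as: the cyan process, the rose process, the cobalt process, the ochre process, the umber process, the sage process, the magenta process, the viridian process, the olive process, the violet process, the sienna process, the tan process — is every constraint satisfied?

Going through the constraints one by one, each required predecessor appears earlier in the sequence than its dependent — e.g. the magenta process (position 7) is before the sienna process (position 11), as required.

Yes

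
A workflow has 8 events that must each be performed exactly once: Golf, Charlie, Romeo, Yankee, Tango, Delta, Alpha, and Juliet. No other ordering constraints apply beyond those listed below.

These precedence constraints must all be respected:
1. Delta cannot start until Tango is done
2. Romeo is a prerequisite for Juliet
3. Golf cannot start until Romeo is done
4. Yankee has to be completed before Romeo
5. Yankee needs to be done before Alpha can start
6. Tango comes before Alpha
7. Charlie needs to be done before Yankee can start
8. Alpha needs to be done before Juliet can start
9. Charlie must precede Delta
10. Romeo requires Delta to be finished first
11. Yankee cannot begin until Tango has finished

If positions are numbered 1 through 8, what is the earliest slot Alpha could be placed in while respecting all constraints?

4

The events that are forced before Alpha, directly or transitively, are Charlie, Yankee, Tango. That's 3 events.
So at minimum 3 events come before Alpha, putting Alpha no earlier than position 4. That position is achievable by scheduling exactly those predecessors first.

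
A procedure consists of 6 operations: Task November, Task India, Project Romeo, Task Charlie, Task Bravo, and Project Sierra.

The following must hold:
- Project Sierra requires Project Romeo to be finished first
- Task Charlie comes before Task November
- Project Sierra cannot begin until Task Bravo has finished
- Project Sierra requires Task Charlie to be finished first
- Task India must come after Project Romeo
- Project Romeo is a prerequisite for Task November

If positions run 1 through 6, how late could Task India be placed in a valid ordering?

No constraint forces any operation after Task India, so it can be placed last, in position 6.

6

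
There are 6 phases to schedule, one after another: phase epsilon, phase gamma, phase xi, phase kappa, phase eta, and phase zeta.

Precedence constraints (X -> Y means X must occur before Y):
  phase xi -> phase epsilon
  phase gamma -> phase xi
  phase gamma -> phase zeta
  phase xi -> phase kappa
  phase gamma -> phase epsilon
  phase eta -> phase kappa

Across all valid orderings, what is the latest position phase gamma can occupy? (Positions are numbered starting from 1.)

The phases that are forced after phase gamma, directly or by a chain of constraints, are phase epsilon, phase xi, phase kappa, phase zeta. That's 4 phases.
So at least 4 phases follow phase gamma, putting phase gamma no later than position 2. That position is achievable by scheduling everything else first.

2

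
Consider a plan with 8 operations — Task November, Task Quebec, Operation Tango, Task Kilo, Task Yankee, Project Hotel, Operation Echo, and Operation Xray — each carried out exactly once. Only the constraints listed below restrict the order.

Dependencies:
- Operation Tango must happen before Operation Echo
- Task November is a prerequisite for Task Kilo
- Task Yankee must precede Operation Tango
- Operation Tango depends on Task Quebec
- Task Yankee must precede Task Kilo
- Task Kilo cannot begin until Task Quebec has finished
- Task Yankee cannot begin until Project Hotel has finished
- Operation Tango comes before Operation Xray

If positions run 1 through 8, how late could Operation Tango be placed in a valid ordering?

6

Every operation that must follow Operation Tango has to come after it. Tracing all chains starting from Operation Tango, those operations are: Operation Echo, Operation Xray — 2 in total.
With 2 mandatory successors out of 8 operations total, the latest slot for Operation Tango is 8−2 = 6, and it's reachable by doing all non-successors before Operation Tango.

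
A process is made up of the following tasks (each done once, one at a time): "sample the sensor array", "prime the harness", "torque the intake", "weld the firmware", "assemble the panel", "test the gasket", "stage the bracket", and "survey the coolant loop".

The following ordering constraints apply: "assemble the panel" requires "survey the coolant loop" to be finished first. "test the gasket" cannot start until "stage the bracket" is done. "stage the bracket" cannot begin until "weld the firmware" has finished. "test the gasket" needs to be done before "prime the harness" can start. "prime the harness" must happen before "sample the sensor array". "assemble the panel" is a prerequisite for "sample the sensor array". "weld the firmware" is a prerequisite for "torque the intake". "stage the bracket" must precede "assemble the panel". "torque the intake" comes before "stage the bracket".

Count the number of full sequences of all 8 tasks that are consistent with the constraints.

15

2 tasks have no prerequisites ("weld the firmware", "survey the coolant loop"), so any of them could come first.
Systematically extending each partial ordering one task at a time and counting, there are 15 complete orderings.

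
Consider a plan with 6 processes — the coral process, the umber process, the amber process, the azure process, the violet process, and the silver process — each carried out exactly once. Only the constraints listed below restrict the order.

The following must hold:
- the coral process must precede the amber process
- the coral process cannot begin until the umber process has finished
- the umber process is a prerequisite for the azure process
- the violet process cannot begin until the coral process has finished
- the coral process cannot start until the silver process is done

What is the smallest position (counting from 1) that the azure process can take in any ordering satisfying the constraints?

2

The only process forced before the azure process (directly or transitively) is the umber process.
With 1 mandatory predecessor, the earliest the azure process can sit is position 1+1 = 2, and placing just that one first achieves it.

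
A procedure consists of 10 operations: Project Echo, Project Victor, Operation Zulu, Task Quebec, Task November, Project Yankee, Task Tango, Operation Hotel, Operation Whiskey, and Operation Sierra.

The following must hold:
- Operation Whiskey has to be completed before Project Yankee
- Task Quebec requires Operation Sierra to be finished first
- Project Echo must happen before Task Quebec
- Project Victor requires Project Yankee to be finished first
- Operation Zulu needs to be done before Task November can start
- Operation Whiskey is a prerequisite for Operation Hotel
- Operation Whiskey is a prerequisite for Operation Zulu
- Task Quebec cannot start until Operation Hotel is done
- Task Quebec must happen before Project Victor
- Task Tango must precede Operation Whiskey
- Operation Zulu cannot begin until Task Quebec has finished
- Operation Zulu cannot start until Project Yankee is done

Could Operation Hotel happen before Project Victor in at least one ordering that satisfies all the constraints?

Operation Hotel is actually forced before Project Victor by the constraints, so certainly some valid ordering has Operation Hotel first.

Yes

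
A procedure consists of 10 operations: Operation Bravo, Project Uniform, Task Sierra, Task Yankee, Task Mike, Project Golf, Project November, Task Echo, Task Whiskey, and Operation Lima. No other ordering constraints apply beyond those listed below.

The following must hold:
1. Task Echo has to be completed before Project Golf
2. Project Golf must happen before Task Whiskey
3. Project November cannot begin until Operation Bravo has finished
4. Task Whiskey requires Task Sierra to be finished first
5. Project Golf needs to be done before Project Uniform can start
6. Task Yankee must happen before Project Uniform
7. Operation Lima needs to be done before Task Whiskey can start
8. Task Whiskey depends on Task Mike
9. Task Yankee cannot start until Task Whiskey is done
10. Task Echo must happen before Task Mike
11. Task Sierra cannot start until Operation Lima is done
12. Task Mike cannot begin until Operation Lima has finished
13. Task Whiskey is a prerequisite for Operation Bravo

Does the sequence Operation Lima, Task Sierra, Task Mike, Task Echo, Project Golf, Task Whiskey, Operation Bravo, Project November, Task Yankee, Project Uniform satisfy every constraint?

Here Task Echo comes after Task Mike.
Since Task Echo is required before Task Mike, the ordering is invalid.

No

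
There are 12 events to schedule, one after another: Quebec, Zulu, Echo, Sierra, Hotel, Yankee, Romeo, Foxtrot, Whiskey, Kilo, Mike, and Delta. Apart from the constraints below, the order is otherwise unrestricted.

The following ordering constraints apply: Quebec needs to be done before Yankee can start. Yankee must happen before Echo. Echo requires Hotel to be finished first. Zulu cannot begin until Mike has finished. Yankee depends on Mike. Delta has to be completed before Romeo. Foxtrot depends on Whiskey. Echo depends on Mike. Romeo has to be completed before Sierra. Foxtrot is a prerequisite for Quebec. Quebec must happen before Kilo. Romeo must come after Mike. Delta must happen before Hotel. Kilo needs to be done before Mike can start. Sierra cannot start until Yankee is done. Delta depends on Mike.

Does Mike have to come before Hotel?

There is a constraint chain Mike → Delta → Hotel.
Hence Mike necessarily comes before Hotel.

Yes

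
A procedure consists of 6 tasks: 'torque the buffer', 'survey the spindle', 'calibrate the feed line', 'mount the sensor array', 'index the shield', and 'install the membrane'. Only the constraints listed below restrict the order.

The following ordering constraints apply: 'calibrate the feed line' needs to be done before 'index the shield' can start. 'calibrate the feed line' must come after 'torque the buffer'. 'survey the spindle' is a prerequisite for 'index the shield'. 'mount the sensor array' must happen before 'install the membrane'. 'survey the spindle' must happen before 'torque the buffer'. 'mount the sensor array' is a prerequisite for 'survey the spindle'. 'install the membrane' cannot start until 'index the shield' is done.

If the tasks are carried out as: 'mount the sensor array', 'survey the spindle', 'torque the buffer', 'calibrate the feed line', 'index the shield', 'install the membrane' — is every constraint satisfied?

Going through the constraints one by one, each required predecessor appears earlier in the sequence than its dependent — e.g. 'mount the sensor array' (position 1) is before 'install the membrane' (position 6), as required.

Yes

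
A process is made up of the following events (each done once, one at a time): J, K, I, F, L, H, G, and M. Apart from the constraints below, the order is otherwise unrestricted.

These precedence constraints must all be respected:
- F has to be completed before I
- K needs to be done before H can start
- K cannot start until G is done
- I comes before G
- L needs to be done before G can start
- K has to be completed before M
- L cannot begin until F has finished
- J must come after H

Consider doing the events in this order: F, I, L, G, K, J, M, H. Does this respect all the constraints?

In the proposed order, J appears before H.
Since H is required before J, the ordering is invalid.

No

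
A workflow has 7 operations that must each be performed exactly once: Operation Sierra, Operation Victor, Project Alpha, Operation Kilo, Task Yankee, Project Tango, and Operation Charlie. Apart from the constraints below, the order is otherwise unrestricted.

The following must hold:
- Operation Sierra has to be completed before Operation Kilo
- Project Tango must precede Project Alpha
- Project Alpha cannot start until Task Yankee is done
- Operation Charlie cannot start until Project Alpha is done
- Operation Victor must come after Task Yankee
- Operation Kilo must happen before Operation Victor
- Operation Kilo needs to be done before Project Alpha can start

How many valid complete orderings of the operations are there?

3 operations have no prerequisites (Operation Sierra, Task Yankee, Project Tango), so any of them could come first.
Systematically extending each partial ordering one operation at a time and counting, there are 39 complete orderings.

39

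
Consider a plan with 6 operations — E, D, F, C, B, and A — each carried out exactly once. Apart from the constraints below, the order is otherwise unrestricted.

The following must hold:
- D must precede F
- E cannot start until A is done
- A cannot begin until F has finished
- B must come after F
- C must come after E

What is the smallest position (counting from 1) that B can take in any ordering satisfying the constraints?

3

The operations that are forced before B, directly or transitively, are D, F. That's 2 operations.
With 2 mandatory predecessors, the earliest B can sit is position 2+1 = 3, and placing just those 2 first achieves it.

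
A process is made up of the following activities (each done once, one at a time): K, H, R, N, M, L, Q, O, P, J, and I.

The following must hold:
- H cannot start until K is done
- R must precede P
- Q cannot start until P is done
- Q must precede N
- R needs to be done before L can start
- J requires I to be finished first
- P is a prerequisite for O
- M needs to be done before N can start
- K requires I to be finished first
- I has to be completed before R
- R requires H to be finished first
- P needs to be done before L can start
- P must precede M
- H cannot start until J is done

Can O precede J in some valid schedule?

Following J → H → R → P → O, J must precede O in every valid ordering.
Hence O can never be scheduled before J.

No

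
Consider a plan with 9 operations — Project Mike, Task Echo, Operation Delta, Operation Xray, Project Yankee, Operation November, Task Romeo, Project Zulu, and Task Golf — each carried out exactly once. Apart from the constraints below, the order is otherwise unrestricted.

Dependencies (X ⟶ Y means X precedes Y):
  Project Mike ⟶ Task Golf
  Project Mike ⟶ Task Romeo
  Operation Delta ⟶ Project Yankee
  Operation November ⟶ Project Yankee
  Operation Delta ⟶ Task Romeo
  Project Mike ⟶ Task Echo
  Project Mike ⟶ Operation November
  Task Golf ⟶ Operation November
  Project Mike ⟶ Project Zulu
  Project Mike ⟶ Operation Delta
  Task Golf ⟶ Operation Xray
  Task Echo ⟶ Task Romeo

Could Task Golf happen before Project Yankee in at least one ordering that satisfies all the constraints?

Yes

The constraints force Task Golf before Project Yankee, so yes — every valid ordering has Task Golf earlier.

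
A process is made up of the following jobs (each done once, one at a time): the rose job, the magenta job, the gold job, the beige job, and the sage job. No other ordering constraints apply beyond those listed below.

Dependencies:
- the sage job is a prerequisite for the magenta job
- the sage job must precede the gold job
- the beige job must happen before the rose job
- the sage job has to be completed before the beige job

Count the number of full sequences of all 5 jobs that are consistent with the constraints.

12

Only the sage job has no prerequisites, so it must go first.
Systematically extending each partial ordering one job at a time and counting, there are 12 complete orderings.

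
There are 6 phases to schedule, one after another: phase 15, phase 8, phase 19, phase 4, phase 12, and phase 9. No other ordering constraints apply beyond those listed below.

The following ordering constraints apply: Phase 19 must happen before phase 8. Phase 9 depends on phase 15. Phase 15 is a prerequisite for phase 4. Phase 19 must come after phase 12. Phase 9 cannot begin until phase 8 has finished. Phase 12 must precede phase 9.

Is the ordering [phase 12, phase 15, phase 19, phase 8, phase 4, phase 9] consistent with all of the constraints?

Yes

Checking each listed constraint against this order: for instance, phase 12 is in position 1 and phase 9 in position 6, so that constraint holds — and the remaining constraints check out the same way.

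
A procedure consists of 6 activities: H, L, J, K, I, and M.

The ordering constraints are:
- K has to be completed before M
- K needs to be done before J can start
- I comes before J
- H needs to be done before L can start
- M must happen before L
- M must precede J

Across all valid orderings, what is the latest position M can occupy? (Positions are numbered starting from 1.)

Every activity that must follow M has to come after it. Tracing all chains starting from M, those activities are: L, J — 2 in total.
With 2 mandatory successors out of 6 activities total, the latest slot for M is 6−2 = 4, and it's reachable by doing all non-successors before M.

4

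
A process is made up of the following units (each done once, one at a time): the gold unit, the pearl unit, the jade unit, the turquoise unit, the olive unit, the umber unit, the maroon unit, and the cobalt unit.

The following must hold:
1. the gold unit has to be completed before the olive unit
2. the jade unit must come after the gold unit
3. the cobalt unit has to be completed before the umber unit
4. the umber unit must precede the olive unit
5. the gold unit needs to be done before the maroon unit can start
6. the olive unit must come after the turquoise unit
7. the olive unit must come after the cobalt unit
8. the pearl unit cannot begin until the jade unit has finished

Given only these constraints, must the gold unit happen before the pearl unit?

Following the dependencies: the gold unit → the jade unit → the pearl unit.
Hence the gold unit necessarily comes before the pearl unit.

Yes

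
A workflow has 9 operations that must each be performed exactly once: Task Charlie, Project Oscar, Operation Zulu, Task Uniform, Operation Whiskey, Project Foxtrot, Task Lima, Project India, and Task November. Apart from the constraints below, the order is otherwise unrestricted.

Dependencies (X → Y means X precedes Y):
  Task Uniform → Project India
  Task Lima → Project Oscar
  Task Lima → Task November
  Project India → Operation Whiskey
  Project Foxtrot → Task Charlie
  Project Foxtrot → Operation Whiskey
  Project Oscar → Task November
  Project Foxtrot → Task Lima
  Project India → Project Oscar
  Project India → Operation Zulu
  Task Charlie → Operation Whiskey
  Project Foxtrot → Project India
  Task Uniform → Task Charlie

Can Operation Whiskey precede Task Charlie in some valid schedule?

Following Task Charlie → Operation Whiskey, Task Charlie must precede Operation Whiskey in every valid ordering.
Hence Operation Whiskey can never be scheduled before Task Charlie.

No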